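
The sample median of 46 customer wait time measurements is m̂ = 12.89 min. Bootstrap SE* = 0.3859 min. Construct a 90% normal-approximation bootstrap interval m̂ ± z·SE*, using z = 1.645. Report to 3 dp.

(12.255, 13.525)

Margin = 1.645 × 0.3859 = 0.6348
Interval: 12.89 ± 0.6348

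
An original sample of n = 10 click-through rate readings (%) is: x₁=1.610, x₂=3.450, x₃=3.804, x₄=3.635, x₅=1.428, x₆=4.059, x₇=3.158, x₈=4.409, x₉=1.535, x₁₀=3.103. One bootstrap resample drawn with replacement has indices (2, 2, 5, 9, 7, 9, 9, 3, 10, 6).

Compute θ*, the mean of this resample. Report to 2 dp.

Resample values: 3.450, 3.450, 1.428, 1.535, 3.158, 1.535, 1.535, 3.804, 3.103, 4.059.
Mean = (3.450 + 3.450 + 1.428 + 1.535 + 3.158 + 1.535 + 1.535 + 3.804 + 3.103 + 4.059) / 10 = 27.0570 / 10 = 2.71

θ* = 2.71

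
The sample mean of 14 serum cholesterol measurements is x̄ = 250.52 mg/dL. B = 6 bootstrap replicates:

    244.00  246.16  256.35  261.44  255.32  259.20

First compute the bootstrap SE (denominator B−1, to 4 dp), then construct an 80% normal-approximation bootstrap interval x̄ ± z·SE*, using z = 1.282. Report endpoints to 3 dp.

(241.442, 259.598)

Mean of replicates = 253.7450; sum of squared deviations = 250.7339; SE* = √(250.7339/5) = 7.0814
Margin = 1.282 × 7.0814 = 9.0784
Interval: 250.52 ± 9.0784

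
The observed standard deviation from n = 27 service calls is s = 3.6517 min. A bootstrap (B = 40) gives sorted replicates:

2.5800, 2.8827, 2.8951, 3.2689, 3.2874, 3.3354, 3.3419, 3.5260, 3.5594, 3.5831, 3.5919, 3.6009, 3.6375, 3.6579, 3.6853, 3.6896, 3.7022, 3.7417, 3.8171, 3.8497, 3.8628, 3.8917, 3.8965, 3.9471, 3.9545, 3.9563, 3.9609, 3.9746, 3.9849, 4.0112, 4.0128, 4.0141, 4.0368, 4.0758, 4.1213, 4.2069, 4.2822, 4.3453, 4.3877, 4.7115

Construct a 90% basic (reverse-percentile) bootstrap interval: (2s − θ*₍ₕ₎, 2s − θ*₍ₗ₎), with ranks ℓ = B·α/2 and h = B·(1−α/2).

Percentile endpoints at ranks 2 and 38: θ*₍2₎ = 2.8827, θ*₍38₎ = 4.3453.
Basic interval reflects these around s:
  lower = 2 × 3.6517 − 4.3453 = 2.9581
  upper = 2 × 3.6517 − 2.8827 = 4.4207

(2.9581, 4.4207)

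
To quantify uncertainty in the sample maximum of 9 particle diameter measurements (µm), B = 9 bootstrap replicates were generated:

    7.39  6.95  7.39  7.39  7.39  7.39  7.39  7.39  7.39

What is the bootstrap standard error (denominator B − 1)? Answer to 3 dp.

Bootstrap SE is the standard deviation of the 9 replicate maximums.
Mean of replicates: (7.39 + 6.95 + 7.39 + 7.39 + 7.39 + 7.39 + 7.39 + 7.39 + 7.39) / 9 = 66.0700 / 9 = 7.3411
Sum of squared deviations: (+0.0489)² + (−0.3911)² + (+0.0489)² + (+0.0489)² + (+0.0489)² + (+0.0489)² + (+0.0489)² + (+0.0489)² + (+0.0489)² = 0.1721
Variance = 0.1721 / 8 = 0.0215
SE* = √0.0215

SE* = 0.147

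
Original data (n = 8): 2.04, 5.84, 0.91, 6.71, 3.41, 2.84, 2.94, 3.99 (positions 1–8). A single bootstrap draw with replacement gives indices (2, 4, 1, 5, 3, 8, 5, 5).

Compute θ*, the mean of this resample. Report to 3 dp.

Resample values: 5.84, 6.71, 2.04, 3.41, 0.91, 3.99, 3.41, 3.41.
Mean = (5.84 + 6.71 + 2.04 + 3.41 + 0.91 + 3.99 + 3.41 + 3.41) / 8 = 29.720 / 8 = 3.715

θ* = 3.715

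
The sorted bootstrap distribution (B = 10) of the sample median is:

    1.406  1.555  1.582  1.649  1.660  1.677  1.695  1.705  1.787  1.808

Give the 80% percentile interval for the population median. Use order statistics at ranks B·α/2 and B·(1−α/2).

α = 0.20; lower rank = 10 × 0.100 = 1; upper rank = 10 × 0.900 = 9.
The 1st smallest replicate is 1.406; the 9th is 1.787.

(1.406, 1.787)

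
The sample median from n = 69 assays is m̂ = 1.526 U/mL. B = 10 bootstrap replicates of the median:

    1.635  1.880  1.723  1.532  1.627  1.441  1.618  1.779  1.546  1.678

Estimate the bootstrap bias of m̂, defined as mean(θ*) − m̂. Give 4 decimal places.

bias = +0.1199

mean(θ*) = (1.635 + 1.880 + 1.723 + 1.532 + 1.627 + 1.441 + 1.618 + 1.779 + 1.546 + 1.678) / 10 = 1.64590
bias = 1.64590 − 1.526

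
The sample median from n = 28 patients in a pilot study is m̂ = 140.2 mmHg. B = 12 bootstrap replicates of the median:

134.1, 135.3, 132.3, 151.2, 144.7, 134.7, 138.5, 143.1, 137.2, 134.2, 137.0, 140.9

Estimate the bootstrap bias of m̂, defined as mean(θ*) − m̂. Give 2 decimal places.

mean(θ*) = (134.1 + 135.3 + 132.3 + 151.2 + 144.7 + 134.7 + 138.5 + 143.1 + 137.2 + 134.2 + 137.0 + 140.9) / 12 = 138.600
bias = 138.600 − 140.2

bias = −1.60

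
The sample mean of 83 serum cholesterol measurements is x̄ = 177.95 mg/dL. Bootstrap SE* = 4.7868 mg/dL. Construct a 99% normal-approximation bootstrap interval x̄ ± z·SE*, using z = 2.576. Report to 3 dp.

Margin = 2.576 × 4.7868 = 12.3308
Interval: 177.95 ± 12.3308

(165.619, 190.281)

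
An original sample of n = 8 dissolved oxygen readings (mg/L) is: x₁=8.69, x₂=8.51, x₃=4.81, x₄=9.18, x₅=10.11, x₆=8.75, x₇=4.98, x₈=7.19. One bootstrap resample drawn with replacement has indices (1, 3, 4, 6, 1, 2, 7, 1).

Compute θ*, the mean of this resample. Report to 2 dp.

θ* = 7.79

Resample values: 8.69, 4.81, 9.18, 8.75, 8.69, 8.51, 4.98, 8.69.
Mean = (8.69 + 4.81 + 9.18 + 8.75 + 8.69 + 8.51 + 4.98 + 8.69) / 8 = 62.300 / 8 = 7.79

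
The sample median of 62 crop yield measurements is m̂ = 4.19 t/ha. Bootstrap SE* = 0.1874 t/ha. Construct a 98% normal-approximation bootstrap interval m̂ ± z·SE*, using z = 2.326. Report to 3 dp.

Margin = 2.326 × 0.1874 = 0.4359
Interval: 4.19 ± 0.4359

(3.754, 4.626)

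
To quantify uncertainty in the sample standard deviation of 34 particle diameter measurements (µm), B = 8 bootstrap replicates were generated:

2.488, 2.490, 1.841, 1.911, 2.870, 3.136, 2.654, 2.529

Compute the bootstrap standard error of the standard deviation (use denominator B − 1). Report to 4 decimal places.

Bootstrap SE is the standard deviation of the 8 replicate standard deviations.
Mean of replicates: (2.488 + 2.490 + 1.841 + 1.911 + 2.870 + 3.136 + 2.654 + 2.529) / 8 = 19.91900 / 8 = 2.48988
Sum of squared deviations: (−0.00188)² + (+0.00013)² + (−0.64888)² + (−0.57888)² + (+0.38013)² + (+0.64613)² + (+0.16412)² + (+0.03912)² = 1.34658
Variance = 1.34658 / 7 = 0.19237
SE* = √0.19237

SE* = 0.4386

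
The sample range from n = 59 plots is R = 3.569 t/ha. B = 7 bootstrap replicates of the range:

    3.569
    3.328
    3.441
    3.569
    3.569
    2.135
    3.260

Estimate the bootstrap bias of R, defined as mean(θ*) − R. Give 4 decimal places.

mean(θ*) = (3.569 + 3.328 + 3.441 + 3.569 + 3.569 + 2.135 + 3.260) / 7 = 3.26729
bias = 3.26729 − 3.569

bias = −0.3017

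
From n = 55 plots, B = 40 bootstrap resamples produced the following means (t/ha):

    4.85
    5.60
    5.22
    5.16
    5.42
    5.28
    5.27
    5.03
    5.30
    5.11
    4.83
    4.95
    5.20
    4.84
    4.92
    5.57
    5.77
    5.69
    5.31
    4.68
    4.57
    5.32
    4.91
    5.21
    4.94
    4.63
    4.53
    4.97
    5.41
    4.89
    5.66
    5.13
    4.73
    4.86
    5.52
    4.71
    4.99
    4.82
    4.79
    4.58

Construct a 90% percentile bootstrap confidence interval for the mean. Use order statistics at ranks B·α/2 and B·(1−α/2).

Sorted replicates: 4.53, 4.57, 4.58, 4.63, 4.68, 4.71, 4.73, 4.79, 4.82, 4.83, 4.84, 4.85, 4.86, 4.89, 4.91, 4.92, 4.94, 4.95, 4.97, 4.99, 5.03, 5.11, 5.13, 5.16, 5.20, 5.21, 5.22, 5.27, 5.28, 5.30, 5.31, 5.32, 5.41, 5.42, 5.52, 5.57, 5.60, 5.66, 5.69, 5.77
α = 0.10; lower rank = 40 × 0.050 = 2; upper rank = 40 × 0.950 = 38.
The 2nd smallest replicate is 4.57; the 38th is 5.66.

(4.57, 5.66)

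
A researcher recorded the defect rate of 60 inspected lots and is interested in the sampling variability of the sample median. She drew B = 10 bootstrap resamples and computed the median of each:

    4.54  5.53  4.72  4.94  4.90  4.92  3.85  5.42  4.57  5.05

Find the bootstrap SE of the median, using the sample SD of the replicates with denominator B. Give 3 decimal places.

SE* = 0.451

Bootstrap SE is the standard deviation of the 10 replicate medians.
Mean of replicates: (4.54 + 5.53 + 4.72 + 4.94 + 4.90 + 4.92 + 3.85 + 5.42 + 4.57 + 5.05) / 10 = 48.4400 / 10 = 4.8440
Sum of squared deviations: (−0.3040)² + (+0.6860)² + (−0.1240)² + (+0.0960)² + (+0.0560)² + (+0.0760)² + (−0.9940)² + (+0.5760)² + (−0.2740)² + (+0.2060)² = 2.0338
Variance = 2.0338 / 10 = 0.2034
SE* = √0.2034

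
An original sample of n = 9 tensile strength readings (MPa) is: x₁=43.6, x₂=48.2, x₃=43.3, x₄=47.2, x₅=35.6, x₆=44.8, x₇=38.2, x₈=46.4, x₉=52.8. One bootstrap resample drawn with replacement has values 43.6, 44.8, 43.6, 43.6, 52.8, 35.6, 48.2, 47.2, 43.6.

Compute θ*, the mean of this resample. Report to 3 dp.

Mean = (43.6 + 44.8 + 43.6 + 43.6 + 52.8 + 35.6 + 48.2 + 47.2 + 43.6) / 9 = 403.00 / 9 = 44.778

θ* = 44.778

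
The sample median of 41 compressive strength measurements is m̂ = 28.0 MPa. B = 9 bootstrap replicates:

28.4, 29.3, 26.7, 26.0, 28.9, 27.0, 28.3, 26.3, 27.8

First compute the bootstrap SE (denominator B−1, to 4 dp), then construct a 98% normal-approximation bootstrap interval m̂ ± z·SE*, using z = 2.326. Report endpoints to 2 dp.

Mean of replicates = 27.6333; sum of squared deviations = 11.1600; SE* = √(11.1600/8) = 1.1811
Margin = 2.326 × 1.1811 = 2.747
Interval: 28.0 ± 2.747

(25.25, 30.75)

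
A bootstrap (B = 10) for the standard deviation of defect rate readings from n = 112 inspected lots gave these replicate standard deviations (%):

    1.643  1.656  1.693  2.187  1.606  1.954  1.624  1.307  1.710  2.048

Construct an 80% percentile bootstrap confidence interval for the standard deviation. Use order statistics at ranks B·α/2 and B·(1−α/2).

(1.307, 2.048)

Sorted replicates: 1.307, 1.606, 1.624, 1.643, 1.656, 1.693, 1.710, 1.954, 2.048, 2.187
α = 0.20; lower rank = 10 × 0.100 = 1; upper rank = 10 × 0.900 = 9.
The 1st smallest replicate is 1.307; the 9th is 2.048.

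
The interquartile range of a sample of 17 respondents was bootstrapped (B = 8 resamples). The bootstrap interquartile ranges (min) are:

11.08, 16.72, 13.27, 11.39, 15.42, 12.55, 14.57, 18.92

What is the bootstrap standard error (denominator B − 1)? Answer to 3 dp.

SE* = 2.711

Bootstrap SE is the standard deviation of the 8 replicate interquartile ranges.
Mean of replicates: (11.08 + 16.72 + 13.27 + 11.39 + 15.42 + 12.55 + 14.57 + 18.92) / 8 = 113.9200 / 8 = 14.2400
Sum of squared deviations: (−3.1600)² + (+2.4800)² + (−0.9700)² + (−2.8500)² + (+1.1800)² + (−1.6900)² + (+0.3300)² + (+4.6800)² = 51.4592
Variance = 51.4592 / 7 = 7.3513
SE* = √7.3513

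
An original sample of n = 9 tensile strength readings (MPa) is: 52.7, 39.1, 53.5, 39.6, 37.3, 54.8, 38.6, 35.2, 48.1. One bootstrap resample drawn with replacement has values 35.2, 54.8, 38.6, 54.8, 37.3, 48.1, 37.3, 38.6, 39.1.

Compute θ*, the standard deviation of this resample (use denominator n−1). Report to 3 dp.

θ* = 7.771

Mean = 42.6444; sum of squared deviations = 483.1022
s² = 483.1022 / 8 = 60.3878
s = √60.3878 = 7.771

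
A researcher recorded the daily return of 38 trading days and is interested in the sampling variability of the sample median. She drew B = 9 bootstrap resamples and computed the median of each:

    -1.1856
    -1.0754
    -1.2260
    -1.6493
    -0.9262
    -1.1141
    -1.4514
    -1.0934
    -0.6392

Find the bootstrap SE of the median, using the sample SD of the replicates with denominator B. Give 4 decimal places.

SE* = 0.2725

Bootstrap SE is the standard deviation of the 9 replicate medians.
Mean of replicates: ((-1.1856) + (-1.0754) + (-1.2260) + (-1.6493) + (-0.9262) + (-1.1141) + (-1.4514) + (-1.0934) + (-0.6392)) / 9 = -10.36060 / 9 = -1.15118
Sum of squared deviations: (−0.03442)² + (+0.07578)² + (−0.07482)² + (−0.49812)² + (+0.22498)² + (+0.03708)² + (−0.30022)² + (+0.05778)² + (+0.51198)² = 0.66823
Variance = 0.66823 / 9 = 0.07425
SE* = √0.07425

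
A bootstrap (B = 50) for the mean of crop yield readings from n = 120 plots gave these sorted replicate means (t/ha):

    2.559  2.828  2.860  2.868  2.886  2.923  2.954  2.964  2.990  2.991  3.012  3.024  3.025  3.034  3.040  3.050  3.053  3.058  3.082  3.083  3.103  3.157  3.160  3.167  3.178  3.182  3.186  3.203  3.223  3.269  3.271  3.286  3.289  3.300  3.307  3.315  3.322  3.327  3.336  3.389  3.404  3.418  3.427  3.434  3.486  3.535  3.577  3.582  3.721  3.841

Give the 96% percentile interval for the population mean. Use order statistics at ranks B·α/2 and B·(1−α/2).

(2.559, 3.721)

α = 0.04; lower rank = 50 × 0.020 = 1; upper rank = 50 × 0.980 = 49.
The 1st smallest replicate is 2.559; the 49th is 3.721.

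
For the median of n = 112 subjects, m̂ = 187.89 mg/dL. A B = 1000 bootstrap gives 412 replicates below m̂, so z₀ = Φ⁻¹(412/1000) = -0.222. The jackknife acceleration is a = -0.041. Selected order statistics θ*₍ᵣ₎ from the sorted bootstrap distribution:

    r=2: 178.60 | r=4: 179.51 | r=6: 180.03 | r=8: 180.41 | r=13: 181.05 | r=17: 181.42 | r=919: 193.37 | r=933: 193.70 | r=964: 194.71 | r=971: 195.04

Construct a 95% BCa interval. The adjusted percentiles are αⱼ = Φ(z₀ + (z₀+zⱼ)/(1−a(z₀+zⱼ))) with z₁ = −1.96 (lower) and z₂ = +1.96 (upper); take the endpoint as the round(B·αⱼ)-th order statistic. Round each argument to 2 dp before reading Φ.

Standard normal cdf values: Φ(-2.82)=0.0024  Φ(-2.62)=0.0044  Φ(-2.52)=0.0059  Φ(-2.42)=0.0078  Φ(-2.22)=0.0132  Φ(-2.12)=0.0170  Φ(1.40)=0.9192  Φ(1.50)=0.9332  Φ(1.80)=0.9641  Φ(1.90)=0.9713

Lower: z₀ + z₁ = -0.222 + (-1.960) = -2.182; 1 − a(z₀+z₁) = 1 − (-0.041)(-2.182) = 0.9105; argument = -0.222 + (-2.182)/0.9105 = -2.6184 → -2.62.
α₁ = Φ(-2.62) = 0.0044; rank = round(1000 × 0.0044) = 4; θ*₍4₎ = 179.51.
Upper: z₀ + z₂ = 1.738; 1 − a(z₀+z₂) = 1.0713; argument = 1.4004 → 1.40; α₂ = 0.9192; rank = 919; θ*₍919₎ = 193.37.

(179.51, 193.37)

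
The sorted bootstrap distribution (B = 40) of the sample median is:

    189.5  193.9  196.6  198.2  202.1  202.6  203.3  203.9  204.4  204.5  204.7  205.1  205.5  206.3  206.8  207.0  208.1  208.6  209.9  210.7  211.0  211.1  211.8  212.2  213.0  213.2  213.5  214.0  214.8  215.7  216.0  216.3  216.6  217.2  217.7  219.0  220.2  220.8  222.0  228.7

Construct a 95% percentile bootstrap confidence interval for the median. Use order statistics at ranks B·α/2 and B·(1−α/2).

(189.5, 222.0)

α = 0.05; lower rank = 40 × 0.025 = 1; upper rank = 40 × 0.975 = 39.
The 1st smallest replicate is 189.5; the 39th is 222.0.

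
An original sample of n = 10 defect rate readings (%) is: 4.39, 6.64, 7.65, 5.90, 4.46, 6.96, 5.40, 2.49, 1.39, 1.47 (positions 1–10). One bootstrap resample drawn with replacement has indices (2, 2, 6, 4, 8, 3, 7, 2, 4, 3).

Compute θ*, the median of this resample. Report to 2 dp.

θ* = 6.64

Resample values: 6.64, 6.64, 6.96, 5.90, 2.49, 7.65, 5.40, 6.64, 5.90, 7.65.
Sorted: 2.49, 5.40, 5.90, 5.90, 6.64, 6.64, 6.64, 6.96, 7.65, 7.65
Median = average of the two middle values = 6.64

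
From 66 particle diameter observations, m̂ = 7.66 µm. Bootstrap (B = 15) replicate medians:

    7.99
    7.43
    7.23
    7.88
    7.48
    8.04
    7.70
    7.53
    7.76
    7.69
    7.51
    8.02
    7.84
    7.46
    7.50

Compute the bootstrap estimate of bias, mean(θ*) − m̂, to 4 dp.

bias = +0.0107

mean(θ*) = (7.99 + 7.43 + 7.23 + 7.88 + 7.48 + 8.04 + 7.70 + 7.53 + 7.76 + 7.69 + 7.51 + 8.02 + 7.84 + 7.46 + 7.50) / 15 = 7.67067
bias = 7.67067 − 7.66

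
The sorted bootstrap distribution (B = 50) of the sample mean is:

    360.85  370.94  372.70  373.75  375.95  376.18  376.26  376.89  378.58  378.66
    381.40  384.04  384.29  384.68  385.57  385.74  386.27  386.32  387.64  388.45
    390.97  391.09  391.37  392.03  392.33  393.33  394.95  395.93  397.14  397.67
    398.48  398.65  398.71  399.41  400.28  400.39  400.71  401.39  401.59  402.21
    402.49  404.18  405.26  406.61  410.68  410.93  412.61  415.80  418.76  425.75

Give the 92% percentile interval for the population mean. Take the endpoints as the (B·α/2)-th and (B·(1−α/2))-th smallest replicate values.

(370.94, 415.80)

α = 0.08; lower rank = 50 × 0.040 = 2; upper rank = 50 × 0.960 = 48.
The 2nd smallest replicate is 370.94; the 48th is 415.80.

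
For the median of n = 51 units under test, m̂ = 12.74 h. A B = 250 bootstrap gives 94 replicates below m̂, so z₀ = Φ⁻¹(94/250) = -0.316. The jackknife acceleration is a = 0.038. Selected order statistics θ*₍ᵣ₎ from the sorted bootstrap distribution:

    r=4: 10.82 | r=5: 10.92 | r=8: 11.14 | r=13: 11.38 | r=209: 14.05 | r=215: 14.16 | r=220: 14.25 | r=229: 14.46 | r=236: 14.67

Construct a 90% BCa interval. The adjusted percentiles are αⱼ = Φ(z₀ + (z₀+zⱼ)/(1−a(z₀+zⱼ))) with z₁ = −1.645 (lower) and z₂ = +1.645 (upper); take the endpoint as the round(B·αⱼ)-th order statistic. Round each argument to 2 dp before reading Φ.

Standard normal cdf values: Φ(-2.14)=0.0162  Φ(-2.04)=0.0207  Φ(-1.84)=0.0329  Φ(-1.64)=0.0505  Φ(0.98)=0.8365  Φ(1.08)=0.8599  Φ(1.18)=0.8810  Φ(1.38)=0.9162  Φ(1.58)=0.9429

(10.82, 14.16)

Lower: z₀ + z₁ = -0.316 + (-1.645) = -1.961; 1 − a(z₀+z₁) = 1 − (0.038)(-1.961) = 1.0745; argument = -0.316 + (-1.961)/1.0745 = -2.1410 → -2.14.
α₁ = Φ(-2.14) = 0.0162; rank = round(250 × 0.0162) = 4; θ*₍4₎ = 10.82.
Upper: z₀ + z₂ = 1.329; 1 − a(z₀+z₂) = 0.9495; argument = 1.0837 → 1.08; α₂ = 0.8599; rank = 215; θ*₍215₎ = 14.16.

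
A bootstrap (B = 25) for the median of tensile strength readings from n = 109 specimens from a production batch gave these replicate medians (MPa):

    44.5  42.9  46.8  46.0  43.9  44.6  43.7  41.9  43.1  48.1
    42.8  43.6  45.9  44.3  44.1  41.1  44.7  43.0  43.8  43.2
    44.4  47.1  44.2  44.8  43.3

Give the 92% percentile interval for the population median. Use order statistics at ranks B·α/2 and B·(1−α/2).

(41.1, 47.1)

Sorted replicates: 41.1, 41.9, 42.8, 42.9, 43.0, 43.1, 43.2, 43.3, 43.6, 43.7, 43.8, 43.9, 44.1, 44.2, 44.3, 44.4, 44.5, 44.6, 44.7, 44.8, 45.9, 46.0, 46.8, 47.1, 48.1
α = 0.08; lower rank = 25 × 0.040 = 1; upper rank = 25 × 0.960 = 24.
The 1st smallest replicate is 41.1; the 24th is 47.1.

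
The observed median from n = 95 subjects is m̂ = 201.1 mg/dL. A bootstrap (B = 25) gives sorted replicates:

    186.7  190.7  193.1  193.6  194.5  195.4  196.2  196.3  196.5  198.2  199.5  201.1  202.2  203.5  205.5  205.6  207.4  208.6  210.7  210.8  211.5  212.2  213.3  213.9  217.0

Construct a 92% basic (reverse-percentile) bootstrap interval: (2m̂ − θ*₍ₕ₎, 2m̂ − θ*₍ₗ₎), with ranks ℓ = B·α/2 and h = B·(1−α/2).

Percentile endpoints at ranks 1 and 24: θ*₍1₎ = 186.7, θ*₍24₎ = 213.9.
Basic interval reflects these around m̂:
  lower = 2 × 201.1 − 213.9 = 188.3
  upper = 2 × 201.1 − 186.7 = 215.5

(188.3, 215.5)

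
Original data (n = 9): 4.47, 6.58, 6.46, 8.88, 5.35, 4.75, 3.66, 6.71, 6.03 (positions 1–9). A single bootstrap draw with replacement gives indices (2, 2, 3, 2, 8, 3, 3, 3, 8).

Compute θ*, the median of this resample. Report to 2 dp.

θ* = 6.58

Resample values: 6.58, 6.58, 6.46, 6.58, 6.71, 6.46, 6.46, 6.46, 6.71.
Sorted: 6.46, 6.46, 6.46, 6.46, 6.58, 6.58, 6.58, 6.71, 6.71
Median = middle value = 6.58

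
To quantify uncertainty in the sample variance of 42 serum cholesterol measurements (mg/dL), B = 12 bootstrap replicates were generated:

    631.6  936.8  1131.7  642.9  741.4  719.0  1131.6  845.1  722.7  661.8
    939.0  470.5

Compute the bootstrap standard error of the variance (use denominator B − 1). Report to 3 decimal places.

Bootstrap SE is the standard deviation of the 12 replicate variances.
Mean of replicates: (631.6 + 936.8 + 1131.7 + 642.9 + 741.4 + 719.0 + 1131.6 + 845.1 + 722.7 + 661.8 + 939.0 + 470.5) / 12 = 9574.1000 / 12 = 797.8417
Sum of squared deviations: (−166.2417)² + (+138.9583)² + (+333.8583)² + (−154.9417)² + (−56.4417)² + (−78.8417)² + (+333.7583)² + (+47.2583)² + (−75.1417)² + (−136.0417)² + (+141.1583)² + (−327.3417)² = 456675.5092
Variance = 456675.5092 / 11 = 41515.9554
SE* = √41515.9554

SE* = 203.755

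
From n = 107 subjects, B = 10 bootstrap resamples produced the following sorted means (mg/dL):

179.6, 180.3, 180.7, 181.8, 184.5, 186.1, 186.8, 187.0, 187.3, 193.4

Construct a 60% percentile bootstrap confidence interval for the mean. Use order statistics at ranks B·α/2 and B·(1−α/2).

α = 0.40; lower rank = 10 × 0.200 = 2; upper rank = 10 × 0.800 = 8.
The 2nd smallest replicate is 180.3; the 8th is 187.0.

(180.3, 187.0)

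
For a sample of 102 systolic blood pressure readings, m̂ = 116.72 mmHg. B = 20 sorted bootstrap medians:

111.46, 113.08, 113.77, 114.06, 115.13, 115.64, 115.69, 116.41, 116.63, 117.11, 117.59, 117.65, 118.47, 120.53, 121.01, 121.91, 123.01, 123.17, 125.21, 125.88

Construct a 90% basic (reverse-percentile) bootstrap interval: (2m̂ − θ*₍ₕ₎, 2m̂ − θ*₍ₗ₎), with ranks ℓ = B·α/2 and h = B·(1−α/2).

Percentile endpoints at ranks 1 and 19: θ*₍1₎ = 111.46, θ*₍19₎ = 125.21.
Basic interval reflects these around m̂:
  lower = 2 × 116.72 − 125.21 = 108.23
  upper = 2 × 116.72 − 111.46 = 121.98

(108.23, 121.98)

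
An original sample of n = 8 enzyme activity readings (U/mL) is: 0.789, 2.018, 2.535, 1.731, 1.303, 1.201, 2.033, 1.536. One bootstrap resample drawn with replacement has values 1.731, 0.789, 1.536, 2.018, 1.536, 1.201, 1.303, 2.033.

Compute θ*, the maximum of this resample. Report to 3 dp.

θ* = 2.033

Maximum = 2.033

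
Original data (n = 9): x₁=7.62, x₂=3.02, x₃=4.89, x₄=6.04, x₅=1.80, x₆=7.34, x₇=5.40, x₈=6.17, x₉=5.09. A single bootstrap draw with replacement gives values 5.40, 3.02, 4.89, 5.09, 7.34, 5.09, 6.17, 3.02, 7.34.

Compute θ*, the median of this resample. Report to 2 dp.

Sorted: 3.02, 3.02, 4.89, 5.09, 5.09, 5.40, 6.17, 7.34, 7.34
Median = middle value = 5.09

θ* = 5.09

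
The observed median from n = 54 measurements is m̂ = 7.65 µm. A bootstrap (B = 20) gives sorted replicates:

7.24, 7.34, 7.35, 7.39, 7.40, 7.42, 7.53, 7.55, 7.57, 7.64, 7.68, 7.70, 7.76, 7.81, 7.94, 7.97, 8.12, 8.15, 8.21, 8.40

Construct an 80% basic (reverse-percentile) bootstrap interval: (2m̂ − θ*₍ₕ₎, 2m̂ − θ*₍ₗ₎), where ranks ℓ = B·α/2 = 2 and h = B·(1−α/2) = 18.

Percentile endpoints at ranks 2 and 18: θ*₍2₎ = 7.34, θ*₍18₎ = 8.15.
Basic interval reflects these around m̂:
  lower = 2 × 7.65 − 8.15 = 7.15
  upper = 2 × 7.65 − 7.34 = 7.96

(7.15, 7.96)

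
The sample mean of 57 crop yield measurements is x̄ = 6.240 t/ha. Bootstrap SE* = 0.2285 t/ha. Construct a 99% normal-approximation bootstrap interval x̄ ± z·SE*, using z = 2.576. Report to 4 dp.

Margin = 2.576 × 0.2285 = 0.58862
Interval: 6.240 ± 0.58862

(5.6514, 6.8286)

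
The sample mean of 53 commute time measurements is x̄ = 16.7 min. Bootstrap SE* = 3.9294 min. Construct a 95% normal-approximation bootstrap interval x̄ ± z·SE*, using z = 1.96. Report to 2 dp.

(9.00, 24.40)

Margin = 1.96 × 3.9294 = 7.702
Interval: 16.7 ± 7.702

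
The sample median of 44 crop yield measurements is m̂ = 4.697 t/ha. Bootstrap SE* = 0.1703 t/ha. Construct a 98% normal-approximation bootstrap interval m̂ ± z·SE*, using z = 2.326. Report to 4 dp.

(4.3009, 5.0931)

Margin = 2.326 × 0.1703 = 0.39612
Interval: 4.697 ± 0.39612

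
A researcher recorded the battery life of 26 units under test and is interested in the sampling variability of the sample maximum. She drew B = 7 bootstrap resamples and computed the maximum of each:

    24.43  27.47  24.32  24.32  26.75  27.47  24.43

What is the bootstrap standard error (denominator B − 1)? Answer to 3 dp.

Bootstrap SE is the standard deviation of the 7 replicate maximums.
Mean of replicates: (24.43 + 27.47 + 24.32 + 24.32 + 26.75 + 27.47 + 24.43) / 7 = 179.1900 / 7 = 25.5986
Sum of squared deviations: (−1.1686)² + (+1.8714)² + (−1.2786)² + (−1.2786)² + (+1.1514)² + (+1.8714)² + (−1.1686)² = 14.3309
Variance = 14.3309 / 6 = 2.3885
SE* = √2.3885

SE* = 1.545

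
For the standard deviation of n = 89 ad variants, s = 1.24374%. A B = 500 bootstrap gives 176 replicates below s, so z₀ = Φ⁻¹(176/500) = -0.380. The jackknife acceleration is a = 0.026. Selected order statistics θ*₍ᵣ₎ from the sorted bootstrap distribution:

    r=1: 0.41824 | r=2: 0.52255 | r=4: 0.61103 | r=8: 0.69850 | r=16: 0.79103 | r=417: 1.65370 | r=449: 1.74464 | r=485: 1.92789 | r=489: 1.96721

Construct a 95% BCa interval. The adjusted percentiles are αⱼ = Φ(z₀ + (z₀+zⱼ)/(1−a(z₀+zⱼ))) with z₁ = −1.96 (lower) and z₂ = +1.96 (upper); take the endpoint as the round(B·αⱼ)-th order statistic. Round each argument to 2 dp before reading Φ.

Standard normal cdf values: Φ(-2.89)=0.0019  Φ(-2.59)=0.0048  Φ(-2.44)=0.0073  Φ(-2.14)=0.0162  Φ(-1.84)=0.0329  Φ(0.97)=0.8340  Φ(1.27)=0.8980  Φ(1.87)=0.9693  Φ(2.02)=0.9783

Lower: z₀ + z₁ = -0.380 + (-1.960) = -2.340; 1 − a(z₀+z₁) = 1 − (0.026)(-2.340) = 1.0608; argument = -0.380 + (-2.340)/1.0608 = -2.5858 → -2.59.
α₁ = Φ(-2.59) = 0.0048; rank = round(500 × 0.0048) = 2; θ*₍2₎ = 0.52255.
Upper: z₀ + z₂ = 1.580; 1 − a(z₀+z₂) = 0.9589; argument = 1.2677 → 1.27; α₂ = 0.8980; rank = 449; θ*₍449₎ = 1.74464.

(0.52255, 1.74464)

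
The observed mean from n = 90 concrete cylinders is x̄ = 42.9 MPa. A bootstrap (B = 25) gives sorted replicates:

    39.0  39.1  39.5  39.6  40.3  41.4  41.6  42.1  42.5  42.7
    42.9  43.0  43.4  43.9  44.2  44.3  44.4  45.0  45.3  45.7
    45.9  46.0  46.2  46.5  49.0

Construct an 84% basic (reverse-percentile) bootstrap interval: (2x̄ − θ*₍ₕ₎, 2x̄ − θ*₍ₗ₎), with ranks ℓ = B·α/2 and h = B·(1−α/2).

Percentile endpoints at ranks 2 and 23: θ*₍2₎ = 39.1, θ*₍23₎ = 46.2.
Basic interval reflects these around x̄:
  lower = 2 × 42.9 − 46.2 = 39.6
  upper = 2 × 42.9 − 39.1 = 46.7

(39.6, 46.7)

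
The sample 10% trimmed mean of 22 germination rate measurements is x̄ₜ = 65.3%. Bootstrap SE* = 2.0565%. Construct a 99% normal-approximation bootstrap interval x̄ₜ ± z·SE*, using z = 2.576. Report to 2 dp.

(60.00, 70.60)

Margin = 2.576 × 2.0565 = 5.298
Interval: 65.3 ± 5.298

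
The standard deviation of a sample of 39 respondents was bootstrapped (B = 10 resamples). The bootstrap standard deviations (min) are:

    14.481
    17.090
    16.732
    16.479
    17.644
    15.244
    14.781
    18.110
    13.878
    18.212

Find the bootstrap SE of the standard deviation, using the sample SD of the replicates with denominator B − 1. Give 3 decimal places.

Bootstrap SE is the standard deviation of the 10 replicate standard deviations.
Mean of replicates: (14.481 + 17.090 + 16.732 + 16.479 + 17.644 + 15.244 + 14.781 + 18.110 + 13.878 + 18.212) / 10 = 162.6510 / 10 = 16.2651
Sum of squared deviations: (−1.7841)² + (+0.8249)² + (+0.4669)² + (+0.2139)² + (+1.3789)² + (−1.0211)² + (−1.4841)² + (+1.8449)² + (−2.3871)² + (+1.9469)² = 22.1661
Variance = 22.1661 / 9 = 2.4629
SE* = √2.4629

SE* = 1.569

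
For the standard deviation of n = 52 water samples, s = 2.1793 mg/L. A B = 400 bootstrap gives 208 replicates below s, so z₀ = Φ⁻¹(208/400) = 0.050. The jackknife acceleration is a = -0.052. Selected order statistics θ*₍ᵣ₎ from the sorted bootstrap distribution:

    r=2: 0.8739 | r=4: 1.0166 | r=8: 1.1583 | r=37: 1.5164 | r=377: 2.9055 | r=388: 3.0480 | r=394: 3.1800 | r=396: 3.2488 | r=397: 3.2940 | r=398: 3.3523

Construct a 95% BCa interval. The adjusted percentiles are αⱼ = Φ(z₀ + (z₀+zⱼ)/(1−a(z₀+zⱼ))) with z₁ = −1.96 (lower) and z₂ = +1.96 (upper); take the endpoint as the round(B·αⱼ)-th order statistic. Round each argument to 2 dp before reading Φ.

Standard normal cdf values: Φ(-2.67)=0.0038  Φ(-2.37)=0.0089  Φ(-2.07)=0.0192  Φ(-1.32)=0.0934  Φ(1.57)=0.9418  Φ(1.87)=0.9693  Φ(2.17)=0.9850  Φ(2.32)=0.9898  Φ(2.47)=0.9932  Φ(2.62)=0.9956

Lower: z₀ + z₁ = 0.050 + (-1.960) = -1.910; 1 − a(z₀+z₁) = 1 − (-0.052)(-1.910) = 0.9007; argument = 0.050 + (-1.910)/0.9007 = -2.0706 → -2.07.
α₁ = Φ(-2.07) = 0.0192; rank = round(400 × 0.0192) = 8; θ*₍8₎ = 1.1583.
Upper: z₀ + z₂ = 2.010; 1 − a(z₀+z₂) = 1.1045; argument = 1.8698 → 1.87; α₂ = 0.9693; rank = 388; θ*₍388₎ = 3.0480.

(1.1583, 3.0480)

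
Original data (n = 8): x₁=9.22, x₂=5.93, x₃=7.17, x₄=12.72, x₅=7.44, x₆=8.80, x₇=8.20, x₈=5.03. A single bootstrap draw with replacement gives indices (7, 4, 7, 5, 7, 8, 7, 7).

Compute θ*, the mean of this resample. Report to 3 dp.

Resample values: 8.20, 12.72, 8.20, 7.44, 8.20, 5.03, 8.20, 8.20.
Mean = (8.20 + 12.72 + 8.20 + 7.44 + 8.20 + 5.03 + 8.20 + 8.20) / 8 = 66.190 / 8 = 8.274

θ* = 8.274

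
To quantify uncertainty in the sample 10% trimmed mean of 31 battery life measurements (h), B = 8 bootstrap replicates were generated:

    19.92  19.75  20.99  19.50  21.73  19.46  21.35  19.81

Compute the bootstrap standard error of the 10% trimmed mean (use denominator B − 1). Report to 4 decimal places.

SE* = 0.8988

Bootstrap SE is the standard deviation of the 8 replicate 10% trimmed means.
Mean of replicates: (19.92 + 19.75 + 20.99 + 19.50 + 21.73 + 19.46 + 21.35 + 19.81) / 8 = 162.51000 / 8 = 20.31375
Sum of squared deviations: (−0.39375)² + (−0.56375)² + (+0.67625)² + (−0.81375)² + (+1.41625)² + (−0.85375)² + (+1.03625)² + (−0.50375)² = 5.65459
Variance = 5.65459 / 7 = 0.80780
SE* = √0.80780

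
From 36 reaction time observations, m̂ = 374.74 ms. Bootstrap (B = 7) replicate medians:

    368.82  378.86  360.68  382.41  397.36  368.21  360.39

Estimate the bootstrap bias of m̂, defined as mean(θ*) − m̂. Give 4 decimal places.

mean(θ*) = (368.82 + 378.86 + 360.68 + 382.41 + 397.36 + 368.21 + 360.39) / 7 = 373.81857
bias = 373.81857 − 374.74

bias = −0.9214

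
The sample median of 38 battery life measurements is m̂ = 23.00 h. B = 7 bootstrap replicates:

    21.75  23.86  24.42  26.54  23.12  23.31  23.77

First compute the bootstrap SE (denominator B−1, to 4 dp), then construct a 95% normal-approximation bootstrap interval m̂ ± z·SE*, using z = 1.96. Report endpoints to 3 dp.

Mean of replicates = 23.8243; sum of squared deviations = 12.7974; SE* = √(12.7974/6) = 1.4604
Margin = 1.96 × 1.4604 = 2.8624
Interval: 23.00 ± 2.8624

(20.138, 25.862)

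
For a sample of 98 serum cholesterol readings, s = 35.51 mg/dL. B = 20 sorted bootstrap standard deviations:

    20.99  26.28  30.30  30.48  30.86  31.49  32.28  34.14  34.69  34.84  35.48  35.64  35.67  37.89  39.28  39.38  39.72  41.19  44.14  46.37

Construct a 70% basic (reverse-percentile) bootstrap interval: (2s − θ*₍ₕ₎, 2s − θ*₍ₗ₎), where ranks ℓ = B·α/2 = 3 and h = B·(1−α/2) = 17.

Percentile endpoints at ranks 3 and 17: θ*₍3₎ = 30.30, θ*₍17₎ = 39.72.
Basic interval reflects these around s:
  lower = 2 × 35.51 − 39.72 = 31.30
  upper = 2 × 35.51 − 30.30 = 40.72

(31.30, 40.72)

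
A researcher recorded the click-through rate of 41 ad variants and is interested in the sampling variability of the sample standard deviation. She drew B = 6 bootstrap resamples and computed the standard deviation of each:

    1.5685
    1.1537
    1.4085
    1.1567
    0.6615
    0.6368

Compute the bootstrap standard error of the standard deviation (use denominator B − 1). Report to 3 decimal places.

SE* = 0.381

Bootstrap SE is the standard deviation of the 6 replicate standard deviations.
Mean of replicates: (1.5685 + 1.1537 + 1.4085 + 1.1567 + 0.6615 + 0.6368) / 6 = 6.58570 / 6 = 1.09762
Sum of squared deviations: (+0.47088)² + (+0.05608)² + (+0.31088)² + (+0.05908)² + (−0.43612)² + (−0.46082)² = 0.72757
Variance = 0.72757 / 5 = 0.14551
SE* = √0.14551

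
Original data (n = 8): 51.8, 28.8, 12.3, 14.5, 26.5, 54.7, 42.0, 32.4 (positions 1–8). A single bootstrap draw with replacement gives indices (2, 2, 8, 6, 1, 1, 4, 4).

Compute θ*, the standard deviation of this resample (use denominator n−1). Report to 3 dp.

Resample values: 28.8, 28.8, 32.4, 54.7, 51.8, 51.8, 14.5, 14.5.
Mean = 34.6625; sum of squared deviations = 1875.7987
s² = 1875.7987 / 7 = 267.9712
s = √267.9712 = 16.370

θ* = 16.370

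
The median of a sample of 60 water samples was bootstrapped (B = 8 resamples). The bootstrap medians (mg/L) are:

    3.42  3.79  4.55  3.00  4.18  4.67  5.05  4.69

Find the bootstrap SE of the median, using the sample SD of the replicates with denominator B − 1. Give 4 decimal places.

Bootstrap SE is the standard deviation of the 8 replicate medians.
Mean of replicates: (3.42 + 3.79 + 4.55 + 3.00 + 4.18 + 4.67 + 5.05 + 4.69) / 8 = 33.35000 / 8 = 4.16875
Sum of squared deviations: (−0.74875)² + (−0.37875)² + (+0.38125)² + (−1.16875)² + (+0.01125)² + (+0.50125)² + (+0.88125)² + (+0.52125)² = 3.51509
Variance = 3.51509 / 7 = 0.50216
SE* = √0.50216

SE* = 0.7086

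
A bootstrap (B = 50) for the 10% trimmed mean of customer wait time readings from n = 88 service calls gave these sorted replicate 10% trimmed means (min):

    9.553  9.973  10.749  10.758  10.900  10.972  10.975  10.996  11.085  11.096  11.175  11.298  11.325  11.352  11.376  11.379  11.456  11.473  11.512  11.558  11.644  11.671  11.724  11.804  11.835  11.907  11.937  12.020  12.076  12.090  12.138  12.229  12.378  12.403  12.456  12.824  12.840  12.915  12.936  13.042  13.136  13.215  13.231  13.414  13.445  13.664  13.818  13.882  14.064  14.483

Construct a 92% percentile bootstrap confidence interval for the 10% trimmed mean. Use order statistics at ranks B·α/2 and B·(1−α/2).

(9.973, 13.882)

α = 0.08; lower rank = 50 × 0.040 = 2; upper rank = 50 × 0.960 = 48.
The 2nd smallest replicate is 9.973; the 48th is 13.882.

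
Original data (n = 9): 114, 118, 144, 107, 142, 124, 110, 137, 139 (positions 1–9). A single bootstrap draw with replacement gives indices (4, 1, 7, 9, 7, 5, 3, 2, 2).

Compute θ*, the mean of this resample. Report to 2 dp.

θ* = 122.44

Resample values: 107, 114, 110, 139, 110, 142, 144, 118, 118.
Mean = (107 + 114 + 110 + 139 + 110 + 142 + 144 + 118 + 118) / 9 = 1102.0 / 9 = 122.44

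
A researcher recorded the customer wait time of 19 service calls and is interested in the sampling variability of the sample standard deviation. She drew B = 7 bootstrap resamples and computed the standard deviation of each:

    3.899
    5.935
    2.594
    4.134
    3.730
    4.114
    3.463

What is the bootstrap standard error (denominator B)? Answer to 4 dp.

Bootstrap SE is the standard deviation of the 7 replicate standard deviations.
Mean of replicates: (3.899 + 5.935 + 2.594 + 4.134 + 3.730 + 4.114 + 3.463) / 7 = 27.86900 / 7 = 3.98129
Sum of squared deviations: (−0.08229)² + (+1.95371)² + (−1.38729)² + (+0.15271)² + (−0.25129)² + (+0.13271)² + (−0.51829)² = 6.12103
Variance = 6.12103 / 7 = 0.87443
SE* = √0.87443

SE* = 0.9351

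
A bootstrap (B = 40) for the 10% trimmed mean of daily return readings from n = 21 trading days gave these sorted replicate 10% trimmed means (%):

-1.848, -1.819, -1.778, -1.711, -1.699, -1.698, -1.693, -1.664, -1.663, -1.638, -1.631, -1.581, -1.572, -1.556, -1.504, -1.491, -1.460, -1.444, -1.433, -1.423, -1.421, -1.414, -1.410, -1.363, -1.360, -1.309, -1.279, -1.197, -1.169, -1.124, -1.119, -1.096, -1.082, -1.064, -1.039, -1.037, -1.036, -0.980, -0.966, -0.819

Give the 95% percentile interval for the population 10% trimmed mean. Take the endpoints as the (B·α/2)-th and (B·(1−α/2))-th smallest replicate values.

α = 0.05; lower rank = 40 × 0.025 = 1; upper rank = 40 × 0.975 = 39.
The 1st smallest replicate is -1.848; the 39th is -0.966.

(-1.848, -0.966)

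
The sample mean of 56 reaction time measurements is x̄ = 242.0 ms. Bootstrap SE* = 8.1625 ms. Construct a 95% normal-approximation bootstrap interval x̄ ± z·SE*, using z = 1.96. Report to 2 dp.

(226.00, 258.00)

Margin = 1.96 × 8.1625 = 15.998
Interval: 242.0 ± 15.998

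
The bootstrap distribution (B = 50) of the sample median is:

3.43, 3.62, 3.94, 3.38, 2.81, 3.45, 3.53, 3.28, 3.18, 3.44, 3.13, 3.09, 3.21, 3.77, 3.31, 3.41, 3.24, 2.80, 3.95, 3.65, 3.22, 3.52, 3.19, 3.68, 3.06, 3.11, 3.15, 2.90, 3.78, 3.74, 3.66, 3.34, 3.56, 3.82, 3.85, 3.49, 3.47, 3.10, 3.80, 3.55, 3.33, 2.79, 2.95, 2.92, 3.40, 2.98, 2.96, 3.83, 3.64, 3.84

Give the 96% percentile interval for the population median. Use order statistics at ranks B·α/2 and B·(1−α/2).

Sorted replicates: 2.79, 2.80, 2.81, 2.90, 2.92, 2.95, 2.96, 2.98, 3.06, 3.09, 3.10, 3.11, 3.13, 3.15, 3.18, 3.19, 3.21, 3.22, 3.24, 3.28, 3.31, 3.33, 3.34, 3.38, 3.40, 3.41, 3.43, 3.44, 3.45, 3.47, 3.49, 3.52, 3.53, 3.55, 3.56, 3.62, 3.64, 3.65, 3.66, 3.68, 3.74, 3.77, 3.78, 3.80, 3.82, 3.83, 3.84, 3.85, 3.94, 3.95
α = 0.04; lower rank = 50 × 0.020 = 1; upper rank = 50 × 0.980 = 49.
The 1st smallest replicate is 2.79; the 49th is 3.94.

(2.79, 3.94)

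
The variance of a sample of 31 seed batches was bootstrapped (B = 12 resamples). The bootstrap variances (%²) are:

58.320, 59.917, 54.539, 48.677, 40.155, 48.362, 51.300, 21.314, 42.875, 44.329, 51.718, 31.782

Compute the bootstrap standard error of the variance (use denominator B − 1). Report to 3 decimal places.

Bootstrap SE is the standard deviation of the 12 replicate variances.
Mean of replicates: (58.320 + 59.917 + 54.539 + 48.677 + 40.155 + 48.362 + 51.300 + 21.314 + 42.875 + 44.329 + 51.718 + 31.782) / 12 = 553.2880 / 12 = 46.1073
Sum of squared deviations: (+12.2127)² + (+13.8097)² + (+8.4317)² + (+2.5697)² + (−5.9523)² + (+2.2547)² + (+5.1927)² + (−24.7933)² + (−3.2323)² + (−1.7783)² + (+5.6107)² + (−14.3253)² = 1350.0445
Variance = 1350.0445 / 11 = 122.7313
SE* = √122.7313

SE* = 11.078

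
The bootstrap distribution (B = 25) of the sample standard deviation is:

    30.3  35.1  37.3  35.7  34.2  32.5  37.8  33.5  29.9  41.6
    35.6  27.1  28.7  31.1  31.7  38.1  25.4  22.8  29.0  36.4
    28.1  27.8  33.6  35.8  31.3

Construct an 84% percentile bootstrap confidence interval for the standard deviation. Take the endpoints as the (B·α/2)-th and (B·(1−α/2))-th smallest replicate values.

Sorted replicates: 22.8, 25.4, 27.1, 27.8, 28.1, 28.7, 29.0, 29.9, 30.3, 31.1, 31.3, 31.7, 32.5, 33.5, 33.6, 34.2, 35.1, 35.6, 35.7, 35.8, 36.4, 37.3, 37.8, 38.1, 41.6
α = 0.16; lower rank = 25 × 0.080 = 2; upper rank = 25 × 0.920 = 23.
The 2nd smallest replicate is 25.4; the 23rd is 37.8.

(25.4, 37.8)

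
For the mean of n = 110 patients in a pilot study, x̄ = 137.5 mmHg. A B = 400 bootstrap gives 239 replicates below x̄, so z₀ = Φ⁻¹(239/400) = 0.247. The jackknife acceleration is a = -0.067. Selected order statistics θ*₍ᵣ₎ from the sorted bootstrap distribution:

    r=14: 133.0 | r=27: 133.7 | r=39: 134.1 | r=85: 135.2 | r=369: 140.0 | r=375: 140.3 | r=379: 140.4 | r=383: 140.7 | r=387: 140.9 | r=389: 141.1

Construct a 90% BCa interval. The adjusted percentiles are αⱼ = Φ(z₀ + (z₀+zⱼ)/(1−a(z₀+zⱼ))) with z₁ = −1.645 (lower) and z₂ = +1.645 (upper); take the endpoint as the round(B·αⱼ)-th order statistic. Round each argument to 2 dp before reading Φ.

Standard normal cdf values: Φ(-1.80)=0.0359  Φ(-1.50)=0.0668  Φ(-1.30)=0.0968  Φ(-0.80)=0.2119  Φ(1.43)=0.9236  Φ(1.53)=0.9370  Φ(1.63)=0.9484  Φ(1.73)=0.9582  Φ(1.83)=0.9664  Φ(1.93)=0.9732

(134.1, 141.1)

Lower: z₀ + z₁ = 0.247 + (-1.645) = -1.398; 1 − a(z₀+z₁) = 1 − (-0.067)(-1.398) = 0.9063; argument = 0.247 + (-1.398)/0.9063 = -1.2955 → -1.30.
α₁ = Φ(-1.30) = 0.0968; rank = round(400 × 0.0968) = 39; θ*₍39₎ = 134.1.
Upper: z₀ + z₂ = 1.892; 1 − a(z₀+z₂) = 1.1268; argument = 1.9261 → 1.93; α₂ = 0.9732; rank = 389; θ*₍389₎ = 141.1.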